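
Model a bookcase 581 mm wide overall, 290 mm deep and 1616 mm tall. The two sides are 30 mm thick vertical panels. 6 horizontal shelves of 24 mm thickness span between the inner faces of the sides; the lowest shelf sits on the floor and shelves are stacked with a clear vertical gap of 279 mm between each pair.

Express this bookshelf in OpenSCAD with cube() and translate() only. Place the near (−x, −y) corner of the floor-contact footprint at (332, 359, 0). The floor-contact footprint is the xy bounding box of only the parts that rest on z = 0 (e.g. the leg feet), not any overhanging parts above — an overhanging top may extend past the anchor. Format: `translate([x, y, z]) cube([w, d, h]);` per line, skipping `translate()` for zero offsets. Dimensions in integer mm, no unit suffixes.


translate([332, 359, 0]) cube([30, 290, 1616]);
translate([883, 359, 0]) cube([30, 290, 1616]);
translate([362, 359, 0]) cube([521, 290, 24]);
translate([362, 359, 303]) cube([521, 290, 24]);
translate([362, 359, 606]) cube([521, 290, 24]);
translate([362, 359, 909]) cube([521, 290, 24]);
translate([362, 359, 1212]) cube([521, 290, 24]);
translate([362, 359, 1515]) cube([521, 290, 24]);


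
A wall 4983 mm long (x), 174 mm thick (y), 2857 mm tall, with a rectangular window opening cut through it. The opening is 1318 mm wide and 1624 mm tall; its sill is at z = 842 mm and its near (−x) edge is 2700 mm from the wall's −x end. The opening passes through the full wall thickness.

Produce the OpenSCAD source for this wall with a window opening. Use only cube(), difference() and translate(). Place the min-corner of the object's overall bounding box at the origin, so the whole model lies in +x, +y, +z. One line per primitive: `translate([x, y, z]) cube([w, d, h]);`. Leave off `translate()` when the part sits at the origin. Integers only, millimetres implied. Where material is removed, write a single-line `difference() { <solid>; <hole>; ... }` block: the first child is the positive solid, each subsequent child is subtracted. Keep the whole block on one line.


difference() { cube([4983, 174, 2857]); translate([2700, 0, 842]) cube([1318, 174, 1624]); }


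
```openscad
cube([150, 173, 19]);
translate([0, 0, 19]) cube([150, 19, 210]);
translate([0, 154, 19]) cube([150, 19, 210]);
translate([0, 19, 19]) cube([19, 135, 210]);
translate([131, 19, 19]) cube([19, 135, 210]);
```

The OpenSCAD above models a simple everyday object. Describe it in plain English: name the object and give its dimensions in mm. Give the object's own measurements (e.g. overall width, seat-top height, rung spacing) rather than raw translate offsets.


An open-topped rectangular box: outside dimensions 150×173×229 mm, with a uniform wall and base thickness of 19 mm. The base is a full 150×173 slab on the floor; four walls sit on top of the base. The front and back walls (the −y and +y sides) span the full width; the two side walls fit between them.


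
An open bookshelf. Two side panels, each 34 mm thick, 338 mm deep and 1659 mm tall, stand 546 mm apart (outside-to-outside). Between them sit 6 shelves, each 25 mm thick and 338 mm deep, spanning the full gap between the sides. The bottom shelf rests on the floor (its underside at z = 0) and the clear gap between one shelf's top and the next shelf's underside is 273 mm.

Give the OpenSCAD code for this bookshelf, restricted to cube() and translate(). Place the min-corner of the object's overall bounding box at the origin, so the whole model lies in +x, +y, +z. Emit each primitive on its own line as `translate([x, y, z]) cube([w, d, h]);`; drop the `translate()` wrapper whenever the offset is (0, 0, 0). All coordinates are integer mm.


cube([34, 338, 1659]);
translate([512, 0, 0]) cube([34, 338, 1659]);
translate([34, 0, 0]) cube([478, 338, 25]);
translate([34, 0, 298]) cube([478, 338, 25]);
translate([34, 0, 596]) cube([478, 338, 25]);
translate([34, 0, 894]) cube([478, 338, 25]);
translate([34, 0, 1192]) cube([478, 338, 25]);
translate([34, 0, 1490]) cube([478, 338, 25]);


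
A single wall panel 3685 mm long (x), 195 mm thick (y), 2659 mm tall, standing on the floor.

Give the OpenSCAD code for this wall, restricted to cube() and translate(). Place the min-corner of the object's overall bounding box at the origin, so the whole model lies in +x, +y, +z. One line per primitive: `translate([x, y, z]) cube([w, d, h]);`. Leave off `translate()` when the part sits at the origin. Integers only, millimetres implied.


cube([3685, 195, 2659]);


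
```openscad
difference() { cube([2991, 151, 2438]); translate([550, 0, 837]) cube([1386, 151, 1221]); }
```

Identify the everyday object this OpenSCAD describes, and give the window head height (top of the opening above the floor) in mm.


A wall with a window opening. The window head height is 2058 mm.

A wall with a rectangular opening subtracted — a window. Sill at z = 837, opening 1221 mm tall, so the head is at 837 + 1221 = 2058 mm.


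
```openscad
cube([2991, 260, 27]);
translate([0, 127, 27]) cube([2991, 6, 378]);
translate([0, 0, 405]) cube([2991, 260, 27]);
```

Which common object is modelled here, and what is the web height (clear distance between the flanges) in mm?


An I-beam. The web height is 378 mm.

Two wide flanges with a thin centred web — an I-beam. Overall 432 mm minus two 27 mm flanges gives a web of 432 − 2·27 = 378 mm.


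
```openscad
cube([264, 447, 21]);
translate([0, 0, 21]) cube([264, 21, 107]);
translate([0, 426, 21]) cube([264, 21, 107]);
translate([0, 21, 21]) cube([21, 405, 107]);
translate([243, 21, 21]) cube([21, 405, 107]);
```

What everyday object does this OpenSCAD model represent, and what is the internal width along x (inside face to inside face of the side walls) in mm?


An open box. The internal width is 222 mm.

A 264×447 base slab with four walls standing on it — an open box. The base is 264 mm wide and the walls are 21 mm thick, so the internal width is 264 − 2 × 21 = 222 mm.


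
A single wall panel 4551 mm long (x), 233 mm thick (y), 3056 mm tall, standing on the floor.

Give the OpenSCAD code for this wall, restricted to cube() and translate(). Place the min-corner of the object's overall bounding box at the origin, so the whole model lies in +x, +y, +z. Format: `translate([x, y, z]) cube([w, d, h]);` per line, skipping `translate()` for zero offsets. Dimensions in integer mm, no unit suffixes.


cube([4551, 233, 3056]);


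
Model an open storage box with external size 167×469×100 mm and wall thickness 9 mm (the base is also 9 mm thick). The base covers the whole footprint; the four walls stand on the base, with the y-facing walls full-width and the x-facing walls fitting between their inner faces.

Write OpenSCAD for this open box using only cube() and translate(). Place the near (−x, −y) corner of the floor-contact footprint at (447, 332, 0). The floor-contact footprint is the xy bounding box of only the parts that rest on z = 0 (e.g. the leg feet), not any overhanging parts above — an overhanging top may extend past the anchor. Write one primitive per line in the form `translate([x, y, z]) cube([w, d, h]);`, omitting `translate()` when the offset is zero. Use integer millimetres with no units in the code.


translate([447, 332, 0]) cube([167, 469, 9]);
translate([447, 332, 9]) cube([167, 9, 91]);
translate([447, 792, 9]) cube([167, 9, 91]);
translate([447, 341, 9]) cube([9, 451, 91]);
translate([605, 341, 9]) cube([9, 451, 91]);


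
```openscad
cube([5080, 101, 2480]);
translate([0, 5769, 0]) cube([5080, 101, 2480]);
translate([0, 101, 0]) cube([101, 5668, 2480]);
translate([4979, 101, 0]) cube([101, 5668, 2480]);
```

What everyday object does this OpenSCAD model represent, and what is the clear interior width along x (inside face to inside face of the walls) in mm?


A house (or room) frame. The interior width is 4878 mm.

Four 2480 mm walls enclosing a rectangle with no floor or roof — a room or house frame. Outside width is 5080 mm and wall thickness is 101 mm, so the interior width is 5080 − 2 × 101 = 4878 mm.


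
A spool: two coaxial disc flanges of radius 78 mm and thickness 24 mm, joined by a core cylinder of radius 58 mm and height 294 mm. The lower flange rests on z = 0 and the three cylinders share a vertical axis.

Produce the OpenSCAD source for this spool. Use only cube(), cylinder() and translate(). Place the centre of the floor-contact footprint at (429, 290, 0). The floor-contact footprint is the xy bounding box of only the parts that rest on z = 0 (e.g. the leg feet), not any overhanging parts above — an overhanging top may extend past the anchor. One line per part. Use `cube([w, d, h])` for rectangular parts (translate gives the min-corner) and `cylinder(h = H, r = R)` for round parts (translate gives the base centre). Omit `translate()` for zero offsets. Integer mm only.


translate([429, 290, 0]) cylinder(h = 24, r = 78);
translate([429, 290, 24]) cylinder(h = 294, r = 58);
translate([429, 290, 318]) cylinder(h = 24, r = 78);


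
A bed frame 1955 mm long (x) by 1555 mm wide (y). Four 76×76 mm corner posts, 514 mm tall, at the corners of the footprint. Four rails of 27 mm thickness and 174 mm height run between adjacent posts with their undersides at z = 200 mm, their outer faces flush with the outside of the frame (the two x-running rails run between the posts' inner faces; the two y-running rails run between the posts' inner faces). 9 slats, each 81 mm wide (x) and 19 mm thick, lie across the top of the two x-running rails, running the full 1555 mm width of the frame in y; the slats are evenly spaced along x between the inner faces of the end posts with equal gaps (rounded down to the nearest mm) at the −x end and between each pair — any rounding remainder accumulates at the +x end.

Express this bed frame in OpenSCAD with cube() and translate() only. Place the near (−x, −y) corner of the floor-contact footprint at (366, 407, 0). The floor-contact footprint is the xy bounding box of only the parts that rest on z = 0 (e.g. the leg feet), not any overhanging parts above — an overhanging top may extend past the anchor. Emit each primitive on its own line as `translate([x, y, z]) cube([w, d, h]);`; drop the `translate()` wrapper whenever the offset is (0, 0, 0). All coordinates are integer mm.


translate([366, 407, 0]) cube([76, 76, 514]);
translate([366, 1886, 0]) cube([76, 76, 514]);
translate([2245, 407, 0]) cube([76, 76, 514]);
translate([2245, 1886, 0]) cube([76, 76, 514]);
translate([442, 407, 200]) cube([1803, 27, 174]);
translate([442, 1935, 200]) cube([1803, 27, 174]);
translate([366, 483, 200]) cube([27, 1403, 174]);
translate([2294, 483, 200]) cube([27, 1403, 174]);
translate([549, 407, 374]) cube([81, 1555, 19]);
translate([737, 407, 374]) cube([81, 1555, 19]);
translate([925, 407, 374]) cube([81, 1555, 19]);
translate([1113, 407, 374]) cube([81, 1555, 19]);
translate([1301, 407, 374]) cube([81, 1555, 19]);
translate([1489, 407, 374]) cube([81, 1555, 19]);
translate([1677, 407, 374]) cube([81, 1555, 19]);
translate([1865, 407, 374]) cube([81, 1555, 19]);
translate([2053, 407, 374]) cube([81, 1555, 19]);


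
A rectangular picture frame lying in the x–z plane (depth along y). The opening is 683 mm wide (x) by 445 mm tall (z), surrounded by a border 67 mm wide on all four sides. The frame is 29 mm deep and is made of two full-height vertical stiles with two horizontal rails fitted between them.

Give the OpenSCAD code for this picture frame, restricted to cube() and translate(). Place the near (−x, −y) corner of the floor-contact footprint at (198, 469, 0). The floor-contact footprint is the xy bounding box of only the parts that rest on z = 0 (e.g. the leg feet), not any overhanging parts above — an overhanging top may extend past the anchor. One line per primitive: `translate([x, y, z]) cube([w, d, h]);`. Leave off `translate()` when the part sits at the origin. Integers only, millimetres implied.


translate([198, 469, 0]) cube([67, 29, 579]);
translate([948, 469, 0]) cube([67, 29, 579]);
translate([265, 469, 0]) cube([683, 29, 67]);
translate([265, 469, 512]) cube([683, 29, 67]);


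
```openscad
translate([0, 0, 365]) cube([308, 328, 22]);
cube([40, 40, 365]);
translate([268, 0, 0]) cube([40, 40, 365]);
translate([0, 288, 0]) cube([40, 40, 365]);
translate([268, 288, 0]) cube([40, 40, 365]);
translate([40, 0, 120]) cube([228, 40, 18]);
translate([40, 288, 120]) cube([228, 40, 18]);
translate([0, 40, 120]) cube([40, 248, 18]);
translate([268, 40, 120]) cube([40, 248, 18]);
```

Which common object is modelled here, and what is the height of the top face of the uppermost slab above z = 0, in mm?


A stool. The seat height is 387 mm.

A 308×328×22 slab at z = 365 on four corner posts — a stool. The seat top is 365 + 22 = 387 mm.


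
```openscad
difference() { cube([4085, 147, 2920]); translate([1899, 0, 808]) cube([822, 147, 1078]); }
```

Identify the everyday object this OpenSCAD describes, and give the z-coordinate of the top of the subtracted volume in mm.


A wall with a window opening. The window head height is 1886 mm.

A wall with a rectangular opening subtracted — a window. Sill at z = 808, opening 1078 mm tall, so the head is at 808 + 1078 = 1886 mm.


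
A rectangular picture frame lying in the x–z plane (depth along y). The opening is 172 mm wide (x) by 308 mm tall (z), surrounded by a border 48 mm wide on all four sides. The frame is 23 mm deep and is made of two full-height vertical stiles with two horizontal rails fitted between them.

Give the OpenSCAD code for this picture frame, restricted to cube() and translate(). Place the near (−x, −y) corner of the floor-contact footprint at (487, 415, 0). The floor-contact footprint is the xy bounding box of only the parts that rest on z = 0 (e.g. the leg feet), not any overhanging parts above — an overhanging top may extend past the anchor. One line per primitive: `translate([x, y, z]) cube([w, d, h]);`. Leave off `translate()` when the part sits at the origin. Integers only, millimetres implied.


translate([487, 415, 0]) cube([48, 23, 404]);
translate([707, 415, 0]) cube([48, 23, 404]);
translate([535, 415, 0]) cube([172, 23, 48]);
translate([535, 415, 356]) cube([172, 23, 48]);


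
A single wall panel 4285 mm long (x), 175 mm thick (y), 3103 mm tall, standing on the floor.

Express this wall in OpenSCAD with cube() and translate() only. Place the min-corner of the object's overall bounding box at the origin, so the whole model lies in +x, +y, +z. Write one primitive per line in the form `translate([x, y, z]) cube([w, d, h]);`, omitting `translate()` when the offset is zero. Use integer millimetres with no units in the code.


cube([4285, 175, 3103]);


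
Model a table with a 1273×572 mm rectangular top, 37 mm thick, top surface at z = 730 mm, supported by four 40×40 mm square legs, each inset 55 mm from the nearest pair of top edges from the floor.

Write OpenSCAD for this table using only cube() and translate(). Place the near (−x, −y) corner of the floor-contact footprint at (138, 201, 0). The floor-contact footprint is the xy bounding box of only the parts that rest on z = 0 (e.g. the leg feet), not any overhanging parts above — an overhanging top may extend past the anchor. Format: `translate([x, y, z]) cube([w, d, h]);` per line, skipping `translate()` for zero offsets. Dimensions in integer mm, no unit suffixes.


// leg_h = 730 - 37 = 693
translate([83, 146, 693]) cube([1273, 572, 37]);
translate([138, 201, 0]) cube([40, 40, 693]);
translate([1261, 201, 0]) cube([40, 40, 693]);
translate([138, 623, 0]) cube([40, 40, 693]);
translate([1261, 623, 0]) cube([40, 40, 693]);


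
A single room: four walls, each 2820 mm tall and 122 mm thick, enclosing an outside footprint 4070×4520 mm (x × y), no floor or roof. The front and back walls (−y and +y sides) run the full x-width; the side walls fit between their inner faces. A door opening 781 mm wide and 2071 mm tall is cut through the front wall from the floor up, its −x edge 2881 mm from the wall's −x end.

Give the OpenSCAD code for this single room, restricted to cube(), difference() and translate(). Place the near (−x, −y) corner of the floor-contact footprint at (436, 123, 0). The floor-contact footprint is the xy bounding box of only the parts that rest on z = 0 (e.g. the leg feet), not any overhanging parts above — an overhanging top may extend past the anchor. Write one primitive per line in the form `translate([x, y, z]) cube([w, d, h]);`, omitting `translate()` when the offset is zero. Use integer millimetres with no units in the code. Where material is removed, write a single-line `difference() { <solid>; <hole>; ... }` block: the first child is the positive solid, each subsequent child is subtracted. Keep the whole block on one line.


difference() { translate([436, 123, 0]) cube([4070, 122, 2820]); translate([3317, 123, 0]) cube([781, 122, 2071]); }
translate([436, 4521, 0]) cube([4070, 122, 2820]);
translate([436, 245, 0]) cube([122, 4276, 2820]);
translate([4384, 245, 0]) cube([122, 4276, 2820]);


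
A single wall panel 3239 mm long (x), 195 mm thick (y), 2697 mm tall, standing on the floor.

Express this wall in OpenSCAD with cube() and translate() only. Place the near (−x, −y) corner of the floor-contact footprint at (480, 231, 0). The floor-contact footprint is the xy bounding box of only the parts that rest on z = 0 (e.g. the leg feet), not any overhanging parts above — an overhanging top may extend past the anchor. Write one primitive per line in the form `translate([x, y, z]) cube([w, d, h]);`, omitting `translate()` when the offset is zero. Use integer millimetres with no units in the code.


translate([480, 231, 0]) cube([3239, 195, 2697]);


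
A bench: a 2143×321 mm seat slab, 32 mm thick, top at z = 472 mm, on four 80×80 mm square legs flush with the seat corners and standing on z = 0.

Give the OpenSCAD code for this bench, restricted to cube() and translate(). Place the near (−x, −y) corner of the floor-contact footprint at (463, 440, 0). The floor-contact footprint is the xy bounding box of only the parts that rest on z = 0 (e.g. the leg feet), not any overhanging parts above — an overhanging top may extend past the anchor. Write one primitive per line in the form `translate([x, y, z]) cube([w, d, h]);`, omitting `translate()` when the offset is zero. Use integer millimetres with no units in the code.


translate([463, 440, 440]) cube([2143, 321, 32]);
translate([463, 440, 0]) cube([80, 80, 440]);
translate([463, 681, 0]) cube([80, 80, 440]);
translate([2526, 440, 0]) cube([80, 80, 440]);
translate([2526, 681, 0]) cube([80, 80, 440]);


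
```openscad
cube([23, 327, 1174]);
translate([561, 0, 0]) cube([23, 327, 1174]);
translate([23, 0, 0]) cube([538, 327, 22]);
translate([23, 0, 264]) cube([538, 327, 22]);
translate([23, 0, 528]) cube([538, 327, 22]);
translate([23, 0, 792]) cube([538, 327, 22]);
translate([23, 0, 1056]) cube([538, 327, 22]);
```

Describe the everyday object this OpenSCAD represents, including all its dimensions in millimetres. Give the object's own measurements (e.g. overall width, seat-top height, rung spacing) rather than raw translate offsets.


An open bookshelf. Two side panels, each 23 mm thick, 327 mm deep and 1174 mm tall, stand 584 mm apart (outside-to-outside). Between them sit 5 shelves, each 22 mm thick and 327 mm deep, spanning the full gap between the sides. The bottom shelf rests on the floor (its underside at z = 0) and the clear gap between one shelf's top and the next shelf's underside is 242 mm.


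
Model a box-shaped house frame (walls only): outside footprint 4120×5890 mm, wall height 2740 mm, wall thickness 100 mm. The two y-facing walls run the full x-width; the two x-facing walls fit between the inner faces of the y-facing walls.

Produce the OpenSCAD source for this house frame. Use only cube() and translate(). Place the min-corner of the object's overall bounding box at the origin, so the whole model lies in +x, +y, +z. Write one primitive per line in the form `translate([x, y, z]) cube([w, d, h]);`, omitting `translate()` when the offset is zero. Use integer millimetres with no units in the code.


cube([4120, 100, 2740]);
translate([0, 5790, 0]) cube([4120, 100, 2740]);
translate([0, 100, 0]) cube([100, 5690, 2740]);
translate([4020, 100, 0]) cube([100, 5690, 2740]);


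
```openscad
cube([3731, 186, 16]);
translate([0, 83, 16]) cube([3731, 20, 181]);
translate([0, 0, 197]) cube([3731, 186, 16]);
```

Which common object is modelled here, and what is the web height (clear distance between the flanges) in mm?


An I-beam. The web height is 181 mm.

Two wide flanges with a thin centred web — an I-beam. Overall 213 mm minus two 16 mm flanges gives a web of 213 − 2·16 = 181 mm.


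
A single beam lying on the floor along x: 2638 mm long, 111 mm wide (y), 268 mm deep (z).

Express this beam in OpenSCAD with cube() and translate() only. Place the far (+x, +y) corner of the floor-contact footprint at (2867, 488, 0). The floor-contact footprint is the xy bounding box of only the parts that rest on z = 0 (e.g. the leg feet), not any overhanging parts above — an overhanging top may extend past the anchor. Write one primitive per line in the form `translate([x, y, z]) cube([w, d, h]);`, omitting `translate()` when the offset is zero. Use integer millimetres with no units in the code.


translate([229, 377, 0]) cube([2638, 111, 268]);


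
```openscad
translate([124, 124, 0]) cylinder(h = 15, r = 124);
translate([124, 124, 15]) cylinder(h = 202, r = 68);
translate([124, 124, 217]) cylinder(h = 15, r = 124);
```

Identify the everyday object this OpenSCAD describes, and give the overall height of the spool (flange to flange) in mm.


A spool. The overall height is 232 mm.

Three coaxial cylinders, large–small–large — a spool. Two 15 mm flanges and a 202 mm core give 15 + 202 + 15 = 232 mm.


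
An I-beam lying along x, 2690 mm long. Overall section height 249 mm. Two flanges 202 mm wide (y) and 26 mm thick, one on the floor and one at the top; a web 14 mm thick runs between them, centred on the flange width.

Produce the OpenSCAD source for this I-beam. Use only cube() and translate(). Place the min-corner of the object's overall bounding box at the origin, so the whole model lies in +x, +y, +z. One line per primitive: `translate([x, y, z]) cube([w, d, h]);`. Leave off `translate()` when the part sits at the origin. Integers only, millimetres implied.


cube([2690, 202, 26]);
translate([0, 94, 26]) cube([2690, 14, 197]);
translate([0, 0, 223]) cube([2690, 202, 26]);


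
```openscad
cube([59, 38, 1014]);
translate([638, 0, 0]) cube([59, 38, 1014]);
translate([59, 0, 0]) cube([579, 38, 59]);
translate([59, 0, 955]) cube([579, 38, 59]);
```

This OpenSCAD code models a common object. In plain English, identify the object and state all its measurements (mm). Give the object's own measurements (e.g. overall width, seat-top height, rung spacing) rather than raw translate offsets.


A rectangular picture frame lying in the x–z plane (depth along y). The opening is 579 mm wide (x) by 896 mm tall (z), surrounded by a border 59 mm wide on all four sides. The frame is 38 mm deep and is made of two full-height vertical stiles with two horizontal rails fitted between them.


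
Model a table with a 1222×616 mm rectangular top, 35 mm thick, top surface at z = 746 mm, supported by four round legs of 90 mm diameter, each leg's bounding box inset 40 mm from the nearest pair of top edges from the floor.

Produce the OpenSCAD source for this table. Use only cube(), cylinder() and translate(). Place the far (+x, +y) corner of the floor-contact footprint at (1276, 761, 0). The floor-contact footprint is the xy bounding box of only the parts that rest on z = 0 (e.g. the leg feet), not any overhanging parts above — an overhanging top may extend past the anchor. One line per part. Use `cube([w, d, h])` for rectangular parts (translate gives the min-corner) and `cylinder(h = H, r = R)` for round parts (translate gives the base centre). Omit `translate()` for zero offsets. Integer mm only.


// leg_h = 746 - 35 = 711
translate([94, 185, 711]) cube([1222, 616, 35]);
translate([179, 270, 0]) cylinder(h = 711, r = 45);
translate([1231, 270, 0]) cylinder(h = 711, r = 45);
translate([179, 716, 0]) cylinder(h = 711, r = 45);
translate([1231, 716, 0]) cylinder(h = 711, r = 45);


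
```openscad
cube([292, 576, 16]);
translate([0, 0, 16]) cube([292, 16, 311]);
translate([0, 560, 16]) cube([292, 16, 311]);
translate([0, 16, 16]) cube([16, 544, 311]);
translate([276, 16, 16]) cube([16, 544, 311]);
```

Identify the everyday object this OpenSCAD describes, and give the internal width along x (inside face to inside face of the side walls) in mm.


An open box. The internal width is 260 mm.

A 292×576 base slab with four walls standing on it — an open box. The base is 292 mm wide and the walls are 16 mm thick, so the internal width is 292 − 2 × 16 = 260 mm.


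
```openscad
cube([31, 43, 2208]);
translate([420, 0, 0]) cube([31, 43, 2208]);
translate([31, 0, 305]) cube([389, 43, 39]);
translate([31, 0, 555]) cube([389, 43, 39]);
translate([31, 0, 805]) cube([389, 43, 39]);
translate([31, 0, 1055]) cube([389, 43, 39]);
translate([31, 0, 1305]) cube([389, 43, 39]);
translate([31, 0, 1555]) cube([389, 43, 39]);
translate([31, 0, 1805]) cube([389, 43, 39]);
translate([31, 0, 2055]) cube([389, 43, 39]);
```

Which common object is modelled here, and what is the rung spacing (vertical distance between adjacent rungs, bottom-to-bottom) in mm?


A ladder. The rung spacing is 250 mm.

Two tall 31×43 posts with 8 short bars between them — a ladder. Adjacent rungs sit at z = 305 and z = 555, so the spacing is 555 − 305 = 250 mm.


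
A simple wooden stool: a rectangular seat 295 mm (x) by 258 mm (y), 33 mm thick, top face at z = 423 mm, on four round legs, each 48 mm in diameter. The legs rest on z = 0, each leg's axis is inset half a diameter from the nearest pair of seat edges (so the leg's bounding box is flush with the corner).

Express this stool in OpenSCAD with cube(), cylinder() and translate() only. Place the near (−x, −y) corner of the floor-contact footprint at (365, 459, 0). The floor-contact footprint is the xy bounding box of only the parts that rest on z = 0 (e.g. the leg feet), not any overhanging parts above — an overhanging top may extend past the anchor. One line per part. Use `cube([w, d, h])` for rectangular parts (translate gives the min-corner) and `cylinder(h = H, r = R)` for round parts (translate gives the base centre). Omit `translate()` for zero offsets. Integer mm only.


// leg_h = 423 - 33 = 390
translate([365, 459, 390]) cube([295, 258, 33]);
translate([389, 483, 0]) cylinder(h = 390, r = 24);
translate([636, 483, 0]) cylinder(h = 390, r = 24);
translate([389, 693, 0]) cylinder(h = 390, r = 24);
translate([636, 693, 0]) cylinder(h = 390, r = 24);


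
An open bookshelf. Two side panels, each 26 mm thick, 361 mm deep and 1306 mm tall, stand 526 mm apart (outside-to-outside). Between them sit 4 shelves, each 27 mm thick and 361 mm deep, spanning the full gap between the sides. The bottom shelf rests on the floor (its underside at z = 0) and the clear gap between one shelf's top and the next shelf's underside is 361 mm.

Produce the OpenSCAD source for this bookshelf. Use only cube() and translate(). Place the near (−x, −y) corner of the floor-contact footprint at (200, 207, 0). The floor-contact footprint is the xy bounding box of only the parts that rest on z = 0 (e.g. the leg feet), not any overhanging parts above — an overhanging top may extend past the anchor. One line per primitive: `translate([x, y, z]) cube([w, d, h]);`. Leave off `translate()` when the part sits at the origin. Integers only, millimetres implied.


translate([200, 207, 0]) cube([26, 361, 1306]);
translate([700, 207, 0]) cube([26, 361, 1306]);
translate([226, 207, 0]) cube([474, 361, 27]);
translate([226, 207, 388]) cube([474, 361, 27]);
translate([226, 207, 776]) cube([474, 361, 27]);
translate([226, 207, 1164]) cube([474, 361, 27]);


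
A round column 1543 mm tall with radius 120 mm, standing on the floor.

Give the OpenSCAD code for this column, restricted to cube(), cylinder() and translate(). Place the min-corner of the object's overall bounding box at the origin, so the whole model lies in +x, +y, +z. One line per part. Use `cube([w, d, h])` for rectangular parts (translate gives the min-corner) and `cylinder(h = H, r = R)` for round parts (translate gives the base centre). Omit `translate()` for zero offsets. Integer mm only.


translate([120, 120, 0]) cylinder(h = 1543, r = 120);


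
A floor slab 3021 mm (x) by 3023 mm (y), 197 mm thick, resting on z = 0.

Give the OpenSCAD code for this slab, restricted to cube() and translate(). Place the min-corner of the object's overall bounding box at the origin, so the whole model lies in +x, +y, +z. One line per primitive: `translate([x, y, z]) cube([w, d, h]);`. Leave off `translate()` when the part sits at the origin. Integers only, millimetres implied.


cube([3021, 3023, 197]);


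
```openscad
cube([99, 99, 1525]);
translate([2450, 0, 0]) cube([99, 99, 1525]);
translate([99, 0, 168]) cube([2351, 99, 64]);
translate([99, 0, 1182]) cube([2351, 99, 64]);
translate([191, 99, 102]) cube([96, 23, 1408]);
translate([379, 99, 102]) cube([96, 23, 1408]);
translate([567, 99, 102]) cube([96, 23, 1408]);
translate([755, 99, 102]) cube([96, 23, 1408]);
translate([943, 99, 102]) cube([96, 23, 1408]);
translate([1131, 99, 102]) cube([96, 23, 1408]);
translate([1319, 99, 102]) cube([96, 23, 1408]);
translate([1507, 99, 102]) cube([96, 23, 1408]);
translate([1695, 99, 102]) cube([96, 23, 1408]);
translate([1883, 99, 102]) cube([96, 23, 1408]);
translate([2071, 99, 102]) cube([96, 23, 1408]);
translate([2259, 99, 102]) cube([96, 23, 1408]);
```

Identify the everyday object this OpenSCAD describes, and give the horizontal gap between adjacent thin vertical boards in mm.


A fence section. The picket gap is 92 mm.

Two posts, two rails, 12 pickets — a fence section. Span 2351 mm holds 12 pickets of 96 mm with 13 equal gaps: ⌊(2351 − 12·96) / 13⌋ = 92 mm.


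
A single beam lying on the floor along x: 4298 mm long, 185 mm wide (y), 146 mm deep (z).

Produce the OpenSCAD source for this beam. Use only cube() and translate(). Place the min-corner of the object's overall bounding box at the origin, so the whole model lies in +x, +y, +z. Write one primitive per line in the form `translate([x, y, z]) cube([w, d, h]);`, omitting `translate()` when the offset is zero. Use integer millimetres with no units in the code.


cube([4298, 185, 146]);


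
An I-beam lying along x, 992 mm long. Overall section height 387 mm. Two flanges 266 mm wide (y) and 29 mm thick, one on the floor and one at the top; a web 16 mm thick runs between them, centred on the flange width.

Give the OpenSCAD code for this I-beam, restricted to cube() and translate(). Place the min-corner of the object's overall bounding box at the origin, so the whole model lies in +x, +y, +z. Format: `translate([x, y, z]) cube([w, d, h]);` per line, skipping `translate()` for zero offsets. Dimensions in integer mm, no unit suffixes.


cube([992, 266, 29]);
translate([0, 125, 29]) cube([992, 16, 329]);
translate([0, 0, 358]) cube([992, 266, 29]);


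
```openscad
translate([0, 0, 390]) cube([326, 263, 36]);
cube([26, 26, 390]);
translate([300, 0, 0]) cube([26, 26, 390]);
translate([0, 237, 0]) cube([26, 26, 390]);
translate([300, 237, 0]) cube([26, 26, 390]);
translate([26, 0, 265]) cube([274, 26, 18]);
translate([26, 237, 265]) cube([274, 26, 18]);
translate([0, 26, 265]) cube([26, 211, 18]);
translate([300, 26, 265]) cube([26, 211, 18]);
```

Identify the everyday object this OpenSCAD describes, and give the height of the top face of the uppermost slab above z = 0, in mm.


A stool. The seat height is 426 mm.

A 326×263×36 slab at z = 390 on four corner posts — a stool. The seat top is 390 + 36 = 426 mm.


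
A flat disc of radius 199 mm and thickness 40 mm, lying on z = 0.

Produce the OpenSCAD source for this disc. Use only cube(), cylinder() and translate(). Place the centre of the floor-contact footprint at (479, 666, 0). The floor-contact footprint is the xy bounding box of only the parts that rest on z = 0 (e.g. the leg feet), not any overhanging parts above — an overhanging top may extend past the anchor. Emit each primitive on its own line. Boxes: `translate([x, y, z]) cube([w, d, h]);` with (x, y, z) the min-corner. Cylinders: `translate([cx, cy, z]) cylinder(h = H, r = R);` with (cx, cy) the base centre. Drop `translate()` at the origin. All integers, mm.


translate([479, 666, 0]) cylinder(h = 40, r = 199);


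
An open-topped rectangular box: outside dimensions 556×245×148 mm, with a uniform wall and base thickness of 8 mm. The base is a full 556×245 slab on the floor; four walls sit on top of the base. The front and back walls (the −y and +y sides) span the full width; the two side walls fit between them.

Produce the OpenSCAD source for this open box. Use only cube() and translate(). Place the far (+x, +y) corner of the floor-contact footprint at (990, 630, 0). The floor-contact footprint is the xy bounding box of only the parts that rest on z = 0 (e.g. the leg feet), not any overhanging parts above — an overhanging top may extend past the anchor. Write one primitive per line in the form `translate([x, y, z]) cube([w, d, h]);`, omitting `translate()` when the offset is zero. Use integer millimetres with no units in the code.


translate([434, 385, 0]) cube([556, 245, 8]);
translate([434, 385, 8]) cube([556, 8, 140]);
translate([434, 622, 8]) cube([556, 8, 140]);
translate([434, 393, 8]) cube([8, 229, 140]);
translate([982, 393, 8]) cube([8, 229, 140]);


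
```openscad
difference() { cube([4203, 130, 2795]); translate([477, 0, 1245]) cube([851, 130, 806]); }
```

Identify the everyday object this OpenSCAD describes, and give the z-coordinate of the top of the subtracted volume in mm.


A wall with a window opening. The window head height is 2051 mm.

A wall with a rectangular opening subtracted — a window. Sill at z = 1245, opening 806 mm tall, so the head is at 1245 + 806 = 2051 mm.


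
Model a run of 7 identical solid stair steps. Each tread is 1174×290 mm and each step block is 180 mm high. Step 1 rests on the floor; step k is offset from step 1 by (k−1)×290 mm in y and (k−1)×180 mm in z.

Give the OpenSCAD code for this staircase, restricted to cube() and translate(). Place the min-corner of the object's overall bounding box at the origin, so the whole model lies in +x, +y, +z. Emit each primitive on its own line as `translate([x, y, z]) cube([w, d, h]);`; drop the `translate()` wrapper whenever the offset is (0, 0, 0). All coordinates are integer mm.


cube([1174, 290, 180]);
translate([0, 290, 180]) cube([1174, 290, 180]);
translate([0, 580, 360]) cube([1174, 290, 180]);
translate([0, 870, 540]) cube([1174, 290, 180]);
translate([0, 1160, 720]) cube([1174, 290, 180]);
translate([0, 1450, 900]) cube([1174, 290, 180]);
translate([0, 1740, 1080]) cube([1174, 290, 180]);


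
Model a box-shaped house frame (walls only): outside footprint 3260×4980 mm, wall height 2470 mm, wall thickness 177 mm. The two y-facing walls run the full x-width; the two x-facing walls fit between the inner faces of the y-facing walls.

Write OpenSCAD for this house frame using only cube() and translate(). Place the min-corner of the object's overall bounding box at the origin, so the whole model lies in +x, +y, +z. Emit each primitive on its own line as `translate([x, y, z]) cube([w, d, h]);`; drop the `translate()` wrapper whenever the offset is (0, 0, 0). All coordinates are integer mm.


cube([3260, 177, 2470]);
translate([0, 4803, 0]) cube([3260, 177, 2470]);
translate([0, 177, 0]) cube([177, 4626, 2470]);
translate([3083, 177, 0]) cube([177, 4626, 2470]);


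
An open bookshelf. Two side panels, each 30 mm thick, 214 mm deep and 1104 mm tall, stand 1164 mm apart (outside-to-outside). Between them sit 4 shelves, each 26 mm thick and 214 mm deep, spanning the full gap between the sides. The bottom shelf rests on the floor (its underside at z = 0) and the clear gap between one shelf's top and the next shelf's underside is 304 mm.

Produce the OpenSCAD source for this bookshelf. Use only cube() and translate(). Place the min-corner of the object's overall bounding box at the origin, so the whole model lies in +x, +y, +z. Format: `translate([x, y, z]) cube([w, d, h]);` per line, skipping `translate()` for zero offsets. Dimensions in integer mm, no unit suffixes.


cube([30, 214, 1104]);
translate([1134, 0, 0]) cube([30, 214, 1104]);
translate([30, 0, 0]) cube([1104, 214, 26]);
translate([30, 0, 330]) cube([1104, 214, 26]);
translate([30, 0, 660]) cube([1104, 214, 26]);
translate([30, 0, 990]) cube([1104, 214, 26]);


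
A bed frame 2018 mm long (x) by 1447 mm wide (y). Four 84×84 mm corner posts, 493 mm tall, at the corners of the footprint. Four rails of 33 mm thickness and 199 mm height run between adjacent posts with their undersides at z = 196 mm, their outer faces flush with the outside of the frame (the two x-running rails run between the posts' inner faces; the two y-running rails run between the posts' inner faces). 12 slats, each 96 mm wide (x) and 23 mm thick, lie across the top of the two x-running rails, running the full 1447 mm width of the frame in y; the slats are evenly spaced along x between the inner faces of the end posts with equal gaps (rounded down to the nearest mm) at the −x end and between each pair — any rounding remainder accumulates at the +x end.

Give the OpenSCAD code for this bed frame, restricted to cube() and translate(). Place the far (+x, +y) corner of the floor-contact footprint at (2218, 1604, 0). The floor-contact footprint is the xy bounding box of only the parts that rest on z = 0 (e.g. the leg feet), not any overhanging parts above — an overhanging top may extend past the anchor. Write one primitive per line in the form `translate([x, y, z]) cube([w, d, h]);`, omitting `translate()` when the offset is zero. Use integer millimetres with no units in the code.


translate([200, 157, 0]) cube([84, 84, 493]);
translate([200, 1520, 0]) cube([84, 84, 493]);
translate([2134, 157, 0]) cube([84, 84, 493]);
translate([2134, 1520, 0]) cube([84, 84, 493]);
translate([284, 157, 196]) cube([1850, 33, 199]);
translate([284, 1571, 196]) cube([1850, 33, 199]);
translate([200, 241, 196]) cube([33, 1279, 199]);
translate([2185, 241, 196]) cube([33, 1279, 199]);
translate([337, 157, 395]) cube([96, 1447, 23]);
translate([486, 157, 395]) cube([96, 1447, 23]);
translate([635, 157, 395]) cube([96, 1447, 23]);
translate([784, 157, 395]) cube([96, 1447, 23]);
translate([933, 157, 395]) cube([96, 1447, 23]);
translate([1082, 157, 395]) cube([96, 1447, 23]);
translate([1231, 157, 395]) cube([96, 1447, 23]);
translate([1380, 157, 395]) cube([96, 1447, 23]);
translate([1529, 157, 395]) cube([96, 1447, 23]);
translate([1678, 157, 395]) cube([96, 1447, 23]);
translate([1827, 157, 395]) cube([96, 1447, 23]);
translate([1976, 157, 395]) cube([96, 1447, 23]);


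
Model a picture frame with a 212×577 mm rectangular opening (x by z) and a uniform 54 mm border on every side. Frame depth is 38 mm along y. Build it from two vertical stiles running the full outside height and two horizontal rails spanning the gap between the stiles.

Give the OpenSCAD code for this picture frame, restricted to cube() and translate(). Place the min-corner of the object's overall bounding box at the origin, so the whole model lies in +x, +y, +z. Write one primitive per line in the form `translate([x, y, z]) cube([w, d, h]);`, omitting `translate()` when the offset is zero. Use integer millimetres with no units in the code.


cube([54, 38, 685]);
translate([266, 0, 0]) cube([54, 38, 685]);
translate([54, 0, 0]) cube([212, 38, 54]);
translate([54, 0, 631]) cube([212, 38, 54]);


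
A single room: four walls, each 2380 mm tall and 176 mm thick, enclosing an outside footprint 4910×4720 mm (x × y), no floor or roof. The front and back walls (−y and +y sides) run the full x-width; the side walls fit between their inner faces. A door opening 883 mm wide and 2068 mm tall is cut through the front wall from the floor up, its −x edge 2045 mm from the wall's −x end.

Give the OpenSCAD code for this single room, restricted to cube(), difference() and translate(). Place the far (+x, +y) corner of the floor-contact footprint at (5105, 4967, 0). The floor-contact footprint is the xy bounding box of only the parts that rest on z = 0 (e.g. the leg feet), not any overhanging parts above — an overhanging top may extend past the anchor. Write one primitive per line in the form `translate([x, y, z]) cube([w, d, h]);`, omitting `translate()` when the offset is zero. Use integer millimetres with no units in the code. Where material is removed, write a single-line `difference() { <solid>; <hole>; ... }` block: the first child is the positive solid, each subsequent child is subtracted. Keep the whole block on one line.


difference() { translate([195, 247, 0]) cube([4910, 176, 2380]); translate([2240, 247, 0]) cube([883, 176, 2068]); }
translate([195, 4791, 0]) cube([4910, 176, 2380]);
translate([195, 423, 0]) cube([176, 4368, 2380]);
translate([4929, 423, 0]) cube([176, 4368, 2380]);
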